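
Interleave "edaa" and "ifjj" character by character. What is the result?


Interleaving "edaa" and "ifjj":
  Position 0: 'e' from first, 'i' from second => "ei"
  Position 1: 'd' from first, 'f' from second => "df"
  Position 2: 'a' from first, 'j' from second => "aj"
  Position 3: 'a' from first, 'j' from second => "aj"
Result: eidfajaj

eidfajaj


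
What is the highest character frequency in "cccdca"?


Input: cccdca
Character counts:
  'a': 1
  'c': 4
  'd': 1
Maximum frequency: 4

4


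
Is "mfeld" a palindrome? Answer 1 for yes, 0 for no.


Input: mfeld
Reversed: dlefm
  Compare pos 0 ('m') with pos 4 ('d'): MISMATCH
  Compare pos 1 ('f') with pos 3 ('l'): MISMATCH
Result: not a palindrome

0


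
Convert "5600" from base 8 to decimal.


Input: "5600" in base 8
Positional expansion:
  Digit '5' (value 5) x 8^3 = 2560
  Digit '6' (value 6) x 8^2 = 384
  Digit '0' (value 0) x 8^1 = 0
  Digit '0' (value 0) x 8^0 = 0
Sum = 2944

2944


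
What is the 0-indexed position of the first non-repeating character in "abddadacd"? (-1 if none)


Input: abddadacd
Character frequencies:
  'a': 3
  'b': 1
  'c': 1
  'd': 4
Scanning left to right for freq == 1:
  Position 0 ('a'): freq=3, skip
  Position 1 ('b'): unique! => answer = 1

1


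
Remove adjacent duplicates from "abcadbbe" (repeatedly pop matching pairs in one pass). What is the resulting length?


Input: abcadbbe
Stack-based adjacent duplicate removal:
  Read 'a': push. Stack: a
  Read 'b': push. Stack: ab
  Read 'c': push. Stack: abc
  Read 'a': push. Stack: abca
  Read 'd': push. Stack: abcad
  Read 'b': push. Stack: abcadb
  Read 'b': matches stack top 'b' => pop. Stack: abcad
  Read 'e': push. Stack: abcade
Final stack: "abcade" (length 6)

6


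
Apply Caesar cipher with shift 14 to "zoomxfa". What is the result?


Caesar cipher: shift "zoomxfa" by 14
  'z' (pos 25) + 14 = pos 13 = 'n'
  'o' (pos 14) + 14 = pos 2 = 'c'
  'o' (pos 14) + 14 = pos 2 = 'c'
  'm' (pos 12) + 14 = pos 0 = 'a'
  'x' (pos 23) + 14 = pos 11 = 'l'
  'f' (pos 5) + 14 = pos 19 = 't'
  'a' (pos 0) + 14 = pos 14 = 'o'
Result: nccalto

nccalto


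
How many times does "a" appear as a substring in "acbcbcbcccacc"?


Searching for "a" in "acbcbcbcccacc"
Scanning each position:
  Position 0: "a" => MATCH
  Position 1: "c" => no
  Position 2: "b" => no
  Position 3: "c" => no
  Position 4: "b" => no
  Position 5: "c" => no
  Position 6: "b" => no
  Position 7: "c" => no
  Position 8: "c" => no
  Position 9: "c" => no
  Position 10: "a" => MATCH
  Position 11: "c" => no
  Position 12: "c" => no
Total occurrences: 2

2


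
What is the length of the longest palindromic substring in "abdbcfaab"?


Input: "abdbcfaab"
Checking substrings for palindromes:
  [1:4] "bdb" (len 3) => palindrome
  [6:8] "aa" (len 2) => palindrome
Longest palindromic substring: "bdb" with length 3

3


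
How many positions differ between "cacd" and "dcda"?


Comparing "cacd" and "dcda" position by position:
  Position 0: 'c' vs 'd' => DIFFER
  Position 1: 'a' vs 'c' => DIFFER
  Position 2: 'c' vs 'd' => DIFFER
  Position 3: 'd' vs 'a' => DIFFER
Positions that differ: 4

4


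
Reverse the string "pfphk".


Input: pfphk
Reading characters right to left:
  Position 4: 'k'
  Position 3: 'h'
  Position 2: 'p'
  Position 1: 'f'
  Position 0: 'p'
Reversed: khpfp

khpfp


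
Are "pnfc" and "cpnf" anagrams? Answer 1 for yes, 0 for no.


Strings: "pnfc", "cpnf"
Sorted first:  cfnp
Sorted second: cfnp
Sorted forms match => anagrams

1


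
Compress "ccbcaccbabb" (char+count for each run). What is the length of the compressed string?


Input: ccbcaccbabb
Runs:
  'c' x 2 => "c2"
  'b' x 1 => "b1"
  'c' x 1 => "c1"
  'a' x 1 => "a1"
  'c' x 2 => "c2"
  'b' x 1 => "b1"
  'a' x 1 => "a1"
  'b' x 2 => "b2"
Compressed: "c2b1c1a1c2b1a1b2"
Compressed length: 16

16


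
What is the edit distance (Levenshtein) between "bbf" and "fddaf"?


Computing edit distance: "bbf" -> "fddaf"
DP table:
           f    d    d    a    f
      0    1    2    3    4    5
  b   1    1    2    3    4    5
  b   2    2    2    3    4    5
  f   3    2    3    3    4    4
Edit distance = dp[3][5] = 4

4


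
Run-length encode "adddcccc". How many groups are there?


Input: adddcccc
Scanning for consecutive runs:
  Group 1: 'a' x 1 (positions 0-0)
  Group 2: 'd' x 3 (positions 1-3)
  Group 3: 'c' x 4 (positions 4-7)
Total groups: 3

3


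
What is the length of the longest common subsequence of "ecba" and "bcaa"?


LCS of "ecba" and "bcaa"
DP table:
           b    c    a    a
      0    0    0    0    0
  e   0    0    0    0    0
  c   0    0    1    1    1
  b   0    1    1    1    1
  a   0    1    1    2    2
LCS length = dp[4][4] = 2

2


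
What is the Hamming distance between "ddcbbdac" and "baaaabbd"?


Comparing "ddcbbdac" and "baaaabbd" position by position:
  Position 0: 'd' vs 'b' => differ
  Position 1: 'd' vs 'a' => differ
  Position 2: 'c' vs 'a' => differ
  Position 3: 'b' vs 'a' => differ
  Position 4: 'b' vs 'a' => differ
  Position 5: 'd' vs 'b' => differ
  Position 6: 'a' vs 'b' => differ
  Position 7: 'c' vs 'd' => differ
Total differences (Hamming distance): 8

8


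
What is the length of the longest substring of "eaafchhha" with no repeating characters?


Input: "eaafchhha"
Sliding window (track last position of each char):
  Position 0 ('e'): window [0,0] length 1 -- new best
  Position 1 ('a'): window [0,1] length 2 -- new best
  Position 2 ('a'): repeat (last at 1), move window start to 2
  Position 2 ('a'): window [2,2] length 1
  Position 3 ('f'): window [2,3] length 2
  Position 4 ('c'): window [2,4] length 3 -- new best
  Position 5 ('h'): window [2,5] length 4 -- new best
  Position 6 ('h'): repeat (last at 5), move window start to 6
  Position 6 ('h'): window [6,6] length 1
  Position 7 ('h'): repeat (last at 6), move window start to 7
  Position 7 ('h'): window [7,7] length 1
  Position 8 ('a'): window [7,8] length 2
Longest substring with no repeats: "afch" with length 4

4


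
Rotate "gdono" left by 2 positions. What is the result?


Input: "gdono", rotate left by 2
First 2 characters: "gd"
Remaining characters: "ono"
Concatenate remaining + first: "ono" + "gd" = "onogd"

onogd


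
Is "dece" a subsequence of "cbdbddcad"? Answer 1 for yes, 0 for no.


Check if "dece" is a subsequence of "cbdbddcad"
Greedy scan:
  Position 0 ('c'): no match needed
  Position 1 ('b'): no match needed
  Position 2 ('d'): matches sub[0] = 'd'
  Position 3 ('b'): no match needed
  Position 4 ('d'): no match needed
  Position 5 ('d'): no match needed
  Position 6 ('c'): no match needed
  Position 7 ('a'): no match needed
  Position 8 ('d'): no match needed
Only matched 1/4 characters => not a subsequence

0


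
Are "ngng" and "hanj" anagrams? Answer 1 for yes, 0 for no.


Strings: "ngng", "hanj"
Sorted first:  ggnn
Sorted second: ahjn
Differ at position 0: 'g' vs 'a' => not anagrams

0


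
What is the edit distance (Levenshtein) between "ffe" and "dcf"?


Computing edit distance: "ffe" -> "dcf"
DP table:
           d    c    f
      0    1    2    3
  f   1    1    2    2
  f   2    2    2    2
  e   3    3    3    3
Edit distance = dp[3][3] = 3

3


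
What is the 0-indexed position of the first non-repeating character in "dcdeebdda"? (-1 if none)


Input: dcdeebdda
Character frequencies:
  'a': 1
  'b': 1
  'c': 1
  'd': 4
  'e': 2
Scanning left to right for freq == 1:
  Position 0 ('d'): freq=4, skip
  Position 1 ('c'): unique! => answer = 1

1


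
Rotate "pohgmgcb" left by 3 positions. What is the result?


Input: "pohgmgcb", rotate left by 3
First 3 characters: "poh"
Remaining characters: "gmgcb"
Concatenate remaining + first: "gmgcb" + "poh" = "gmgcbpoh"

gmgcbpoh


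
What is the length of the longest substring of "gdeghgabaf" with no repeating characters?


Input: "gdeghgabaf"
Sliding window (track last position of each char):
  Position 0 ('g'): window [0,0] length 1 -- new best
  Position 1 ('d'): window [0,1] length 2 -- new best
  Position 2 ('e'): window [0,2] length 3 -- new best
  Position 3 ('g'): repeat (last at 0), move window start to 1
  Position 3 ('g'): window [1,3] length 3
  Position 4 ('h'): window [1,4] length 4 -- new best
  Position 5 ('g'): repeat (last at 3), move window start to 4
  Position 5 ('g'): window [4,5] length 2
  Position 6 ('a'): window [4,6] length 3
  Position 7 ('b'): window [4,7] length 4
  Position 8 ('a'): repeat (last at 6), move window start to 7
  Position 8 ('a'): window [7,8] length 2
  Position 9 ('f'): window [7,9] length 3
Longest substring with no repeats: "degh" with length 4

4


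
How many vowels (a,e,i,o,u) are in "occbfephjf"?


Input: occbfephjf
Checking each character:
  'o' at position 0: vowel (running total: 1)
  'c' at position 1: consonant
  'c' at position 2: consonant
  'b' at position 3: consonant
  'f' at position 4: consonant
  'e' at position 5: vowel (running total: 2)
  'p' at position 6: consonant
  'h' at position 7: consonant
  'j' at position 8: consonant
  'f' at position 9: consonant
Total vowels: 2

2


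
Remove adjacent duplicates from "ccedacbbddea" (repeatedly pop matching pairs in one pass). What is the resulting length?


Input: ccedacbbddea
Stack-based adjacent duplicate removal:
  Read 'c': push. Stack: c
  Read 'c': matches stack top 'c' => pop. Stack: (empty)
  Read 'e': push. Stack: e
  Read 'd': push. Stack: ed
  Read 'a': push. Stack: eda
  Read 'c': push. Stack: edac
  Read 'b': push. Stack: edacb
  Read 'b': matches stack top 'b' => pop. Stack: edac
  Read 'd': push. Stack: edacd
  Read 'd': matches stack top 'd' => pop. Stack: edac
  Read 'e': push. Stack: edace
  Read 'a': push. Stack: edacea
Final stack: "edacea" (length 6)

6


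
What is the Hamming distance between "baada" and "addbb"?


Comparing "baada" and "addbb" position by position:
  Position 0: 'b' vs 'a' => differ
  Position 1: 'a' vs 'd' => differ
  Position 2: 'a' vs 'd' => differ
  Position 3: 'd' vs 'b' => differ
  Position 4: 'a' vs 'b' => differ
Total differences (Hamming distance): 5

5


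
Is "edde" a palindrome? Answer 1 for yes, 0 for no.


Input: edde
Reversed: edde
  Compare pos 0 ('e') with pos 3 ('e'): match
  Compare pos 1 ('d') with pos 2 ('d'): match
Result: palindrome

1


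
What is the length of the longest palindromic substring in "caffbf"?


Input: "caffbf"
Checking substrings for palindromes:
  [3:6] "fbf" (len 3) => palindrome
  [2:4] "ff" (len 2) => palindrome
Longest palindromic substring: "fbf" with length 3

3


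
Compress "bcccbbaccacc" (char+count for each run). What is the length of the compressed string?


Input: bcccbbaccacc
Runs:
  'b' x 1 => "b1"
  'c' x 3 => "c3"
  'b' x 2 => "b2"
  'a' x 1 => "a1"
  'c' x 2 => "c2"
  'a' x 1 => "a1"
  'c' x 2 => "c2"
Compressed: "b1c3b2a1c2a1c2"
Compressed length: 14

14


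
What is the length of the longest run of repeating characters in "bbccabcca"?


Input: "bbccabcca"
Scanning for longest run:
  Position 1 ('b'): continues run of 'b', length=2
  Position 2 ('c'): new char, reset run to 1
  Position 3 ('c'): continues run of 'c', length=2
  Position 4 ('a'): new char, reset run to 1
  Position 5 ('b'): new char, reset run to 1
  Position 6 ('c'): new char, reset run to 1
  Position 7 ('c'): continues run of 'c', length=2
  Position 8 ('a'): new char, reset run to 1
Longest run: 'b' with length 2

2


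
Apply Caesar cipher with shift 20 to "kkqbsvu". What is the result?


Caesar cipher: shift "kkqbsvu" by 20
  'k' (pos 10) + 20 = pos 4 = 'e'
  'k' (pos 10) + 20 = pos 4 = 'e'
  'q' (pos 16) + 20 = pos 10 = 'k'
  'b' (pos 1) + 20 = pos 21 = 'v'
  's' (pos 18) + 20 = pos 12 = 'm'
  'v' (pos 21) + 20 = pos 15 = 'p'
  'u' (pos 20) + 20 = pos 14 = 'o'
Result: eekvmpo

eekvmpo


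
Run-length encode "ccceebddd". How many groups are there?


Input: ccceebddd
Scanning for consecutive runs:
  Group 1: 'c' x 3 (positions 0-2)
  Group 2: 'e' x 2 (positions 3-4)
  Group 3: 'b' x 1 (positions 5-5)
  Group 4: 'd' x 3 (positions 6-8)
Total groups: 4

4


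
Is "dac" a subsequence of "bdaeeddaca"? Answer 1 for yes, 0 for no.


Check if "dac" is a subsequence of "bdaeeddaca"
Greedy scan:
  Position 0 ('b'): no match needed
  Position 1 ('d'): matches sub[0] = 'd'
  Position 2 ('a'): matches sub[1] = 'a'
  Position 3 ('e'): no match needed
  Position 4 ('e'): no match needed
  Position 5 ('d'): no match needed
  Position 6 ('d'): no match needed
  Position 7 ('a'): no match needed
  Position 8 ('c'): matches sub[2] = 'c'
  Position 9 ('a'): no match needed
All 3 characters matched => is a subsequence

1


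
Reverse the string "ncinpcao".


Input: ncinpcao
Reading characters right to left:
  Position 7: 'o'
  Position 6: 'a'
  Position 5: 'c'
  Position 4: 'p'
  Position 3: 'n'
  Position 2: 'i'
  Position 1: 'c'
  Position 0: 'n'
Reversed: oacpnicn

oacpnicn


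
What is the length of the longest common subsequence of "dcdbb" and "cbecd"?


LCS of "dcdbb" and "cbecd"
DP table:
           c    b    e    c    d
      0    0    0    0    0    0
  d   0    0    0    0    0    1
  c   0    1    1    1    1    1
  d   0    1    1    1    1    2
  b   0    1    2    2    2    2
  b   0    1    2    2    2    2
LCS length = dp[5][5] = 2

2


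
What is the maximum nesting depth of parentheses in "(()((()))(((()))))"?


Input: "(()((()))(((()))))"
Tracking depth:
  Position 0 '(': depth becomes 1
  Position 1 '(': depth becomes 2
  Position 2 ')': depth becomes 1
  Position 3 '(': depth becomes 2
  Position 4 '(': depth becomes 3
  Position 5 '(': depth becomes 4
  Position 6 ')': depth becomes 3
  Position 7 ')': depth becomes 2
  Position 8 ')': depth becomes 1
  Position 9 '(': depth becomes 2
  Position 10 '(': depth becomes 3
  Position 11 '(': depth becomes 4
  Position 12 '(': depth becomes 5
  Position 13 ')': depth becomes 4
  Position 14 ')': depth becomes 3
  Position 15 ')': depth becomes 2
  Position 16 ')': depth becomes 1
  Position 17 ')': depth becomes 0
Maximum depth reached: 5

5


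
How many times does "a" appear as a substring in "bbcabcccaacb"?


Searching for "a" in "bbcabcccaacb"
Scanning each position:
  Position 0: "b" => no
  Position 1: "b" => no
  Position 2: "c" => no
  Position 3: "a" => MATCH
  Position 4: "b" => no
  Position 5: "c" => no
  Position 6: "c" => no
  Position 7: "c" => no
  Position 8: "a" => MATCH
  Position 9: "a" => MATCH
  Position 10: "c" => no
  Position 11: "b" => no
Total occurrences: 3

3


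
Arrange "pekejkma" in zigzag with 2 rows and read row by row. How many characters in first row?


Zigzag "pekejkma" into 2 rows:
Placing characters:
  'p' => row 0
  'e' => row 1
  'k' => row 0
  'e' => row 1
  'j' => row 0
  'k' => row 1
  'm' => row 0
  'a' => row 1
Rows:
  Row 0: "pkjm"
  Row 1: "eeka"
First row length: 4

4


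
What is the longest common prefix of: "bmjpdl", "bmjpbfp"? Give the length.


Words: bmjpdl, bmjpbfp
  Position 0: all 'b' => match
  Position 1: all 'm' => match
  Position 2: all 'j' => match
  Position 3: all 'p' => match
  Position 4: ('d', 'b') => mismatch, stop
LCP = "bmjp" (length 4)

4


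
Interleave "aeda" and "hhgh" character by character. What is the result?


Interleaving "aeda" and "hhgh":
  Position 0: 'a' from first, 'h' from second => "ah"
  Position 1: 'e' from first, 'h' from second => "eh"
  Position 2: 'd' from first, 'g' from second => "dg"
  Position 3: 'a' from first, 'h' from second => "ah"
Result: ahehdgah

ahehdgah


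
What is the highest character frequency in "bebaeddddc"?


Input: bebaeddddc
Character counts:
  'a': 1
  'b': 2
  'c': 1
  'd': 4
  'e': 2
Maximum frequency: 4

4


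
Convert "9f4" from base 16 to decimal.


Input: "9f4" in base 16
Positional expansion:
  Digit '9' (value 9) x 16^2 = 2304
  Digit 'f' (value 15) x 16^1 = 240
  Digit '4' (value 4) x 16^0 = 4
Sum = 2548

2548


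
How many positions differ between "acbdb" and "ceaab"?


Comparing "acbdb" and "ceaab" position by position:
  Position 0: 'a' vs 'c' => DIFFER
  Position 1: 'c' vs 'e' => DIFFER
  Position 2: 'b' vs 'a' => DIFFER
  Position 3: 'd' vs 'a' => DIFFER
  Position 4: 'b' vs 'b' => same
Positions that differ: 4

4


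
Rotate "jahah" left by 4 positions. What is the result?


Input: "jahah", rotate left by 4
First 4 characters: "jaha"
Remaining characters: "h"
Concatenate remaining + first: "h" + "jaha" = "hjaha"

hjaha


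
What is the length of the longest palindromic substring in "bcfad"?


Input: "bcfad"
Checking substrings for palindromes:
  No multi-char palindromic substrings found
Longest palindromic substring: "b" with length 1

1


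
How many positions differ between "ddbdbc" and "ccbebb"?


Comparing "ddbdbc" and "ccbebb" position by position:
  Position 0: 'd' vs 'c' => DIFFER
  Position 1: 'd' vs 'c' => DIFFER
  Position 2: 'b' vs 'b' => same
  Position 3: 'd' vs 'e' => DIFFER
  Position 4: 'b' vs 'b' => same
  Position 5: 'c' vs 'b' => DIFFER
Positions that differ: 4

4


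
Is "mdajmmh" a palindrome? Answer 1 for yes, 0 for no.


Input: mdajmmh
Reversed: hmmjadm
  Compare pos 0 ('m') with pos 6 ('h'): MISMATCH
  Compare pos 1 ('d') with pos 5 ('m'): MISMATCH
  Compare pos 2 ('a') with pos 4 ('m'): MISMATCH
Result: not a palindrome

0


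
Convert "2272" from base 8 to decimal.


Input: "2272" in base 8
Positional expansion:
  Digit '2' (value 2) x 8^3 = 1024
  Digit '2' (value 2) x 8^2 = 128
  Digit '7' (value 7) x 8^1 = 56
  Digit '2' (value 2) x 8^0 = 2
Sum = 1210

1210


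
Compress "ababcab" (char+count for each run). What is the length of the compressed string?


Input: ababcab
Runs:
  'a' x 1 => "a1"
  'b' x 1 => "b1"
  'a' x 1 => "a1"
  'b' x 1 => "b1"
  'c' x 1 => "c1"
  'a' x 1 => "a1"
  'b' x 1 => "b1"
Compressed: "a1b1a1b1c1a1b1"
Compressed length: 14

14


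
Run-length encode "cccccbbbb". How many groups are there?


Input: cccccbbbb
Scanning for consecutive runs:
  Group 1: 'c' x 5 (positions 0-4)
  Group 2: 'b' x 4 (positions 5-8)
Total groups: 2

2


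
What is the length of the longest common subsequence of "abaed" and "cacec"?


LCS of "abaed" and "cacec"
DP table:
           c    a    c    e    c
      0    0    0    0    0    0
  a   0    0    1    1    1    1
  b   0    0    1    1    1    1
  a   0    0    1    1    1    1
  e   0    0    1    1    2    2
  d   0    0    1    1    2    2
LCS length = dp[5][5] = 2

2


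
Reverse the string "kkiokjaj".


Input: kkiokjaj
Reading characters right to left:
  Position 7: 'j'
  Position 6: 'a'
  Position 5: 'j'
  Position 4: 'k'
  Position 3: 'o'
  Position 2: 'i'
  Position 1: 'k'
  Position 0: 'k'
Reversed: jajkoikk

jajkoikk


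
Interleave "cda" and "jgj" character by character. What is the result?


Interleaving "cda" and "jgj":
  Position 0: 'c' from first, 'j' from second => "cj"
  Position 1: 'd' from first, 'g' from second => "dg"
  Position 2: 'a' from first, 'j' from second => "aj"
Result: cjdgaj

cjdgaj


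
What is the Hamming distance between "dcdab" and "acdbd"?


Comparing "dcdab" and "acdbd" position by position:
  Position 0: 'd' vs 'a' => differ
  Position 1: 'c' vs 'c' => same
  Position 2: 'd' vs 'd' => same
  Position 3: 'a' vs 'b' => differ
  Position 4: 'b' vs 'd' => differ
Total differences (Hamming distance): 3

3


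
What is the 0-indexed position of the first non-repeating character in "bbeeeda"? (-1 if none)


Input: bbeeeda
Character frequencies:
  'a': 1
  'b': 2
  'd': 1
  'e': 3
Scanning left to right for freq == 1:
  Position 0 ('b'): freq=2, skip
  Position 1 ('b'): freq=2, skip
  Position 2 ('e'): freq=3, skip
  Position 3 ('e'): freq=3, skip
  Position 4 ('e'): freq=3, skip
  Position 5 ('d'): unique! => answer = 5

5


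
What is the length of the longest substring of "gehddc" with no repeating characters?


Input: "gehddc"
Sliding window (track last position of each char):
  Position 0 ('g'): window [0,0] length 1 -- new best
  Position 1 ('e'): window [0,1] length 2 -- new best
  Position 2 ('h'): window [0,2] length 3 -- new best
  Position 3 ('d'): window [0,3] length 4 -- new best
  Position 4 ('d'): repeat (last at 3), move window start to 4
  Position 4 ('d'): window [4,4] length 1
  Position 5 ('c'): window [4,5] length 2
Longest substring with no repeats: "gehd" with length 4

4


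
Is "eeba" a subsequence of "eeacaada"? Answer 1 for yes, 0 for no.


Check if "eeba" is a subsequence of "eeacaada"
Greedy scan:
  Position 0 ('e'): matches sub[0] = 'e'
  Position 1 ('e'): matches sub[1] = 'e'
  Position 2 ('a'): no match needed
  Position 3 ('c'): no match needed
  Position 4 ('a'): no match needed
  Position 5 ('a'): no match needed
  Position 6 ('d'): no match needed
  Position 7 ('a'): no match needed
Only matched 2/4 characters => not a subsequence

0


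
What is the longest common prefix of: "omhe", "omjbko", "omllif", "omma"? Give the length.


Words: omhe, omjbko, omllif, omma
  Position 0: all 'o' => match
  Position 1: all 'm' => match
  Position 2: ('h', 'j', 'l', 'm') => mismatch, stop
LCP = "om" (length 2)

2


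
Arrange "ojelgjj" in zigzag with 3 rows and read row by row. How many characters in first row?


Zigzag "ojelgjj" into 3 rows:
Placing characters:
  'o' => row 0
  'j' => row 1
  'e' => row 2
  'l' => row 1
  'g' => row 0
  'j' => row 1
  'j' => row 2
Rows:
  Row 0: "og"
  Row 1: "jlj"
  Row 2: "ej"
First row length: 2

2


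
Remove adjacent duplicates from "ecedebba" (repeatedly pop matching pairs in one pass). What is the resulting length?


Input: ecedebba
Stack-based adjacent duplicate removal:
  Read 'e': push. Stack: e
  Read 'c': push. Stack: ec
  Read 'e': push. Stack: ece
  Read 'd': push. Stack: eced
  Read 'e': push. Stack: ecede
  Read 'b': push. Stack: ecedeb
  Read 'b': matches stack top 'b' => pop. Stack: ecede
  Read 'a': push. Stack: ecedea
Final stack: "ecedea" (length 6)

6


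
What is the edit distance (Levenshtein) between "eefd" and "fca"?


Computing edit distance: "eefd" -> "fca"
DP table:
           f    c    a
      0    1    2    3
  e   1    1    2    3
  e   2    2    2    3
  f   3    2    3    3
  d   4    3    3    4
Edit distance = dp[4][3] = 4

4


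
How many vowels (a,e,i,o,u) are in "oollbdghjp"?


Input: oollbdghjp
Checking each character:
  'o' at position 0: vowel (running total: 1)
  'o' at position 1: vowel (running total: 2)
  'l' at position 2: consonant
  'l' at position 3: consonant
  'b' at position 4: consonant
  'd' at position 5: consonant
  'g' at position 6: consonant
  'h' at position 7: consonant
  'j' at position 8: consonant
  'p' at position 9: consonant
Total vowels: 2

2


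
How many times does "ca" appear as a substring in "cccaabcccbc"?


Searching for "ca" in "cccaabcccbc"
Scanning each position:
  Position 0: "cc" => no
  Position 1: "cc" => no
  Position 2: "ca" => MATCH
  Position 3: "aa" => no
  Position 4: "ab" => no
  Position 5: "bc" => no
  Position 6: "cc" => no
  Position 7: "cc" => no
  Position 8: "cb" => no
  Position 9: "bc" => no
Total occurrences: 1

1


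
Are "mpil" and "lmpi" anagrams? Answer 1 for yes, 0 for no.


Strings: "mpil", "lmpi"
Sorted first:  ilmp
Sorted second: ilmp
Sorted forms match => anagrams

1


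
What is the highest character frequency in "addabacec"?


Input: addabacec
Character counts:
  'a': 3
  'b': 1
  'c': 2
  'd': 2
  'e': 1
Maximum frequency: 3

3


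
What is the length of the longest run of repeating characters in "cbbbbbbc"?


Input: "cbbbbbbc"
Scanning for longest run:
  Position 1 ('b'): new char, reset run to 1
  Position 2 ('b'): continues run of 'b', length=2
  Position 3 ('b'): continues run of 'b', length=3
  Position 4 ('b'): continues run of 'b', length=4
  Position 5 ('b'): continues run of 'b', length=5
  Position 6 ('b'): continues run of 'b', length=6
  Position 7 ('c'): new char, reset run to 1
Longest run: 'b' with length 6

6


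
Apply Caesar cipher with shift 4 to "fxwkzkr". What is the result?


Caesar cipher: shift "fxwkzkr" by 4
  'f' (pos 5) + 4 = pos 9 = 'j'
  'x' (pos 23) + 4 = pos 1 = 'b'
  'w' (pos 22) + 4 = pos 0 = 'a'
  'k' (pos 10) + 4 = pos 14 = 'o'
  'z' (pos 25) + 4 = pos 3 = 'd'
  'k' (pos 10) + 4 = pos 14 = 'o'
  'r' (pos 17) + 4 = pos 21 = 'v'
Result: jbaodov

jbaodov


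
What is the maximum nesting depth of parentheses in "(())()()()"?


Input: "(())()()()"
Tracking depth:
  Position 0 '(': depth becomes 1
  Position 1 '(': depth becomes 2
  Position 2 ')': depth becomes 1
  Position 3 ')': depth becomes 0
  Position 4 '(': depth becomes 1
  Position 5 ')': depth becomes 0
  Position 6 '(': depth becomes 1
  Position 7 ')': depth becomes 0
  Position 8 '(': depth becomes 1
  Position 9 ')': depth becomes 0
Maximum depth reached: 2

2


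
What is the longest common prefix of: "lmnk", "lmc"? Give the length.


Words: lmnk, lmc
  Position 0: all 'l' => match
  Position 1: all 'm' => match
  Position 2: ('n', 'c') => mismatch, stop
LCP = "lm" (length 2)

2


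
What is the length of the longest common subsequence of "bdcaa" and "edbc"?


LCS of "bdcaa" and "edbc"
DP table:
           e    d    b    c
      0    0    0    0    0
  b   0    0    0    1    1
  d   0    0    1    1    1
  c   0    0    1    1    2
  a   0    0    1    1    2
  a   0    0    1    1    2
LCS length = dp[5][4] = 2

2


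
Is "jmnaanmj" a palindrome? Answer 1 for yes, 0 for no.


Input: jmnaanmj
Reversed: jmnaanmj
  Compare pos 0 ('j') with pos 7 ('j'): match
  Compare pos 1 ('m') with pos 6 ('m'): match
  Compare pos 2 ('n') with pos 5 ('n'): match
  Compare pos 3 ('a') with pos 4 ('a'): match
Result: palindrome

1


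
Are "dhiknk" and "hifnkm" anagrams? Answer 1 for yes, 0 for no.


Strings: "dhiknk", "hifnkm"
Sorted first:  dhikkn
Sorted second: fhikmn
Differ at position 0: 'd' vs 'f' => not anagrams

0


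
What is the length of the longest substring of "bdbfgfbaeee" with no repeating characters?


Input: "bdbfgfbaeee"
Sliding window (track last position of each char):
  Position 0 ('b'): window [0,0] length 1 -- new best
  Position 1 ('d'): window [0,1] length 2 -- new best
  Position 2 ('b'): repeat (last at 0), move window start to 1
  Position 2 ('b'): window [1,2] length 2
  Position 3 ('f'): window [1,3] length 3 -- new best
  Position 4 ('g'): window [1,4] length 4 -- new best
  Position 5 ('f'): repeat (last at 3), move window start to 4
  Position 5 ('f'): window [4,5] length 2
  Position 6 ('b'): window [4,6] length 3
  Position 7 ('a'): window [4,7] length 4
  Position 8 ('e'): window [4,8] length 5 -- new best
  Position 9 ('e'): repeat (last at 8), move window start to 9
  Position 9 ('e'): window [9,9] length 1
  Position 10 ('e'): repeat (last at 9), move window start to 10
  Position 10 ('e'): window [10,10] length 1
Longest substring with no repeats: "gfbae" with length 5

5


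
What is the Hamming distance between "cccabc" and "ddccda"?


Comparing "cccabc" and "ddccda" position by position:
  Position 0: 'c' vs 'd' => differ
  Position 1: 'c' vs 'd' => differ
  Position 2: 'c' vs 'c' => same
  Position 3: 'a' vs 'c' => differ
  Position 4: 'b' vs 'd' => differ
  Position 5: 'c' vs 'a' => differ
Total differences (Hamming distance): 5

5


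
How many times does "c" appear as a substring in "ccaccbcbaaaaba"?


Searching for "c" in "ccaccbcbaaaaba"
Scanning each position:
  Position 0: "c" => MATCH
  Position 1: "c" => MATCH
  Position 2: "a" => no
  Position 3: "c" => MATCH
  Position 4: "c" => MATCH
  Position 5: "b" => no
  Position 6: "c" => MATCH
  Position 7: "b" => no
  Position 8: "a" => no
  Position 9: "a" => no
  Position 10: "a" => no
  Position 11: "a" => no
  Position 12: "b" => no
  Position 13: "a" => no
Total occurrences: 5

5


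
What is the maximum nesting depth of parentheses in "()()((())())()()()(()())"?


Input: "()()((())())()()()(()())"
Tracking depth:
  Position 0 '(': depth becomes 1
  Position 1 ')': depth becomes 0
  Position 2 '(': depth becomes 1
  Position 3 ')': depth becomes 0
  Position 4 '(': depth becomes 1
  Position 5 '(': depth becomes 2
  Position 6 '(': depth becomes 3
  Position 7 ')': depth becomes 2
  Position 8 ')': depth becomes 1
  Position 9 '(': depth becomes 2
  Position 10 ')': depth becomes 1
  Position 11 ')': depth becomes 0
  Position 12 '(': depth becomes 1
  Position 13 ')': depth becomes 0
  Position 14 '(': depth becomes 1
  Position 15 ')': depth becomes 0
  Position 16 '(': depth becomes 1
  Position 17 ')': depth becomes 0
  Position 18 '(': depth becomes 1
  Position 19 '(': depth becomes 2
  Position 20 ')': depth becomes 1
  Position 21 '(': depth becomes 2
  Position 22 ')': depth becomes 1
  Position 23 ')': depth becomes 0
Maximum depth reached: 3

3


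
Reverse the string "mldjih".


Input: mldjih
Reading characters right to left:
  Position 5: 'h'
  Position 4: 'i'
  Position 3: 'j'
  Position 2: 'd'
  Position 1: 'l'
  Position 0: 'm'
Reversed: hijdlm

hijdlm


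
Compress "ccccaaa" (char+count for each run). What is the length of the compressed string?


Input: ccccaaa
Runs:
  'c' x 4 => "c4"
  'a' x 3 => "a3"
Compressed: "c4a3"
Compressed length: 4

4


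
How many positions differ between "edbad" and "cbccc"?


Comparing "edbad" and "cbccc" position by position:
  Position 0: 'e' vs 'c' => DIFFER
  Position 1: 'd' vs 'b' => DIFFER
  Position 2: 'b' vs 'c' => DIFFER
  Position 3: 'a' vs 'c' => DIFFER
  Position 4: 'd' vs 'c' => DIFFER
Positions that differ: 5

5


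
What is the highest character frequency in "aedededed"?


Input: aedededed
Character counts:
  'a': 1
  'd': 4
  'e': 4
Maximum frequency: 4

4


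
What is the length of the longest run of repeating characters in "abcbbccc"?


Input: "abcbbccc"
Scanning for longest run:
  Position 1 ('b'): new char, reset run to 1
  Position 2 ('c'): new char, reset run to 1
  Position 3 ('b'): new char, reset run to 1
  Position 4 ('b'): continues run of 'b', length=2
  Position 5 ('c'): new char, reset run to 1
  Position 6 ('c'): continues run of 'c', length=2
  Position 7 ('c'): continues run of 'c', length=3
Longest run: 'c' with length 3

3


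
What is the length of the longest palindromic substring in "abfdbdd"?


Input: "abfdbdd"
Checking substrings for palindromes:
  [3:6] "dbd" (len 3) => palindrome
  [5:7] "dd" (len 2) => palindrome
Longest palindromic substring: "dbd" with length 3

3


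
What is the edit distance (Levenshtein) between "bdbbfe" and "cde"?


Computing edit distance: "bdbbfe" -> "cde"
DP table:
           c    d    e
      0    1    2    3
  b   1    1    2    3
  d   2    2    1    2
  b   3    3    2    2
  b   4    4    3    3
  f   5    5    4    4
  e   6    6    5    4
Edit distance = dp[6][3] = 4

4


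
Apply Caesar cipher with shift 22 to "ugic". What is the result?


Caesar cipher: shift "ugic" by 22
  'u' (pos 20) + 22 = pos 16 = 'q'
  'g' (pos 6) + 22 = pos 2 = 'c'
  'i' (pos 8) + 22 = pos 4 = 'e'
  'c' (pos 2) + 22 = pos 24 = 'y'
Result: qcey

qcey


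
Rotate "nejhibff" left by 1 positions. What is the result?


Input: "nejhibff", rotate left by 1
First 1 characters: "n"
Remaining characters: "ejhibff"
Concatenate remaining + first: "ejhibff" + "n" = "ejhibffn"

ejhibffn


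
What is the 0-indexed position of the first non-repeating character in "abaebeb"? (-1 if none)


Input: abaebeb
Character frequencies:
  'a': 2
  'b': 3
  'e': 2
Scanning left to right for freq == 1:
  Position 0 ('a'): freq=2, skip
  Position 1 ('b'): freq=3, skip
  Position 2 ('a'): freq=2, skip
  Position 3 ('e'): freq=2, skip
  Position 4 ('b'): freq=3, skip
  Position 5 ('e'): freq=2, skip
  Position 6 ('b'): freq=3, skip
  No unique character found => answer = -1

-1


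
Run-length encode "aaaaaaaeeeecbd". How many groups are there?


Input: aaaaaaaeeeecbd
Scanning for consecutive runs:
  Group 1: 'a' x 7 (positions 0-6)
  Group 2: 'e' x 4 (positions 7-10)
  Group 3: 'c' x 1 (positions 11-11)
  Group 4: 'b' x 1 (positions 12-12)
  Group 5: 'd' x 1 (positions 13-13)
Total groups: 5

5


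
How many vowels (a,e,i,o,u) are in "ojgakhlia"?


Input: ojgakhlia
Checking each character:
  'o' at position 0: vowel (running total: 1)
  'j' at position 1: consonant
  'g' at position 2: consonant
  'a' at position 3: vowel (running total: 2)
  'k' at position 4: consonant
  'h' at position 5: consonant
  'l' at position 6: consonant
  'i' at position 7: vowel (running total: 3)
  'a' at position 8: vowel (running total: 4)
Total vowels: 4

4


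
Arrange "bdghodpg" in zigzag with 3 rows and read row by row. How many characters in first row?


Zigzag "bdghodpg" into 3 rows:
Placing characters:
  'b' => row 0
  'd' => row 1
  'g' => row 2
  'h' => row 1
  'o' => row 0
  'd' => row 1
  'p' => row 2
  'g' => row 1
Rows:
  Row 0: "bo"
  Row 1: "dhdg"
  Row 2: "gp"
First row length: 2

2


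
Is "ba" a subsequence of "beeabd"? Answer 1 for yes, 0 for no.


Check if "ba" is a subsequence of "beeabd"
Greedy scan:
  Position 0 ('b'): matches sub[0] = 'b'
  Position 1 ('e'): no match needed
  Position 2 ('e'): no match needed
  Position 3 ('a'): matches sub[1] = 'a'
  Position 4 ('b'): no match needed
  Position 5 ('d'): no match needed
All 2 characters matched => is a subsequence

1


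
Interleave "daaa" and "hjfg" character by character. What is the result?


Interleaving "daaa" and "hjfg":
  Position 0: 'd' from first, 'h' from second => "dh"
  Position 1: 'a' from first, 'j' from second => "aj"
  Position 2: 'a' from first, 'f' from second => "af"
  Position 3: 'a' from first, 'g' from second => "ag"
Result: dhajafag

dhajafag


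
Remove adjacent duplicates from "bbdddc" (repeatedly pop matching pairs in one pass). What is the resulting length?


Input: bbdddc
Stack-based adjacent duplicate removal:
  Read 'b': push. Stack: b
  Read 'b': matches stack top 'b' => pop. Stack: (empty)
  Read 'd': push. Stack: d
  Read 'd': matches stack top 'd' => pop. Stack: (empty)
  Read 'd': push. Stack: d
  Read 'c': push. Stack: dc
Final stack: "dc" (length 2)

2


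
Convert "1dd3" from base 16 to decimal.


Input: "1dd3" in base 16
Positional expansion:
  Digit '1' (value 1) x 16^3 = 4096
  Digit 'd' (value 13) x 16^2 = 3328
  Digit 'd' (value 13) x 16^1 = 208
  Digit '3' (value 3) x 16^0 = 3
Sum = 7635

7635


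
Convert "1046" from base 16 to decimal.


Input: "1046" in base 16
Positional expansion:
  Digit '1' (value 1) x 16^3 = 4096
  Digit '0' (value 0) x 16^2 = 0
  Digit '4' (value 4) x 16^1 = 64
  Digit '6' (value 6) x 16^0 = 6
Sum = 4166

4166


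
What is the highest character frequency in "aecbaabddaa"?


Input: aecbaabddaa
Character counts:
  'a': 5
  'b': 2
  'c': 1
  'd': 2
  'e': 1
Maximum frequency: 5

5


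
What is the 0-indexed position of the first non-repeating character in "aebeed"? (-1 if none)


Input: aebeed
Character frequencies:
  'a': 1
  'b': 1
  'd': 1
  'e': 3
Scanning left to right for freq == 1:
  Position 0 ('a'): unique! => answer = 0

0


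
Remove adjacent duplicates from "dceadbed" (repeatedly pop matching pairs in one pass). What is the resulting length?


Input: dceadbed
Stack-based adjacent duplicate removal:
  Read 'd': push. Stack: d
  Read 'c': push. Stack: dc
  Read 'e': push. Stack: dce
  Read 'a': push. Stack: dcea
  Read 'd': push. Stack: dcead
  Read 'b': push. Stack: dceadb
  Read 'e': push. Stack: dceadbe
  Read 'd': push. Stack: dceadbed
Final stack: "dceadbed" (length 8)

8


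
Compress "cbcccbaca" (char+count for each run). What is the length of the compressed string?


Input: cbcccbaca
Runs:
  'c' x 1 => "c1"
  'b' x 1 => "b1"
  'c' x 3 => "c3"
  'b' x 1 => "b1"
  'a' x 1 => "a1"
  'c' x 1 => "c1"
  'a' x 1 => "a1"
Compressed: "c1b1c3b1a1c1a1"
Compressed length: 14

14


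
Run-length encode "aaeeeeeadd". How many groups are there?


Input: aaeeeeeadd
Scanning for consecutive runs:
  Group 1: 'a' x 2 (positions 0-1)
  Group 2: 'e' x 5 (positions 2-6)
  Group 3: 'a' x 1 (positions 7-7)
  Group 4: 'd' x 2 (positions 8-9)
Total groups: 4

4


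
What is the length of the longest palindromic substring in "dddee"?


Input: "dddee"
Checking substrings for palindromes:
  [0:3] "ddd" (len 3) => palindrome
  [0:2] "dd" (len 2) => palindrome
  [1:3] "dd" (len 2) => palindrome
  [3:5] "ee" (len 2) => palindrome
Longest palindromic substring: "ddd" with length 3

3


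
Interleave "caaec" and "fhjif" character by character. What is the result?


Interleaving "caaec" and "fhjif":
  Position 0: 'c' from first, 'f' from second => "cf"
  Position 1: 'a' from first, 'h' from second => "ah"
  Position 2: 'a' from first, 'j' from second => "aj"
  Position 3: 'e' from first, 'i' from second => "ei"
  Position 4: 'c' from first, 'f' from second => "cf"
Result: cfahajeicf

cfahajeicf


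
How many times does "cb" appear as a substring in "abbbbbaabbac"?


Searching for "cb" in "abbbbbaabbac"
Scanning each position:
  Position 0: "ab" => no
  Position 1: "bb" => no
  Position 2: "bb" => no
  Position 3: "bb" => no
  Position 4: "bb" => no
  Position 5: "ba" => no
  Position 6: "aa" => no
  Position 7: "ab" => no
  Position 8: "bb" => no
  Position 9: "ba" => no
  Position 10: "ac" => no
Total occurrences: 0

0


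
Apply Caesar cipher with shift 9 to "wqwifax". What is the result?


Caesar cipher: shift "wqwifax" by 9
  'w' (pos 22) + 9 = pos 5 = 'f'
  'q' (pos 16) + 9 = pos 25 = 'z'
  'w' (pos 22) + 9 = pos 5 = 'f'
  'i' (pos 8) + 9 = pos 17 = 'r'
  'f' (pos 5) + 9 = pos 14 = 'o'
  'a' (pos 0) + 9 = pos 9 = 'j'
  'x' (pos 23) + 9 = pos 6 = 'g'
Result: fzfrojg

fzfrojg


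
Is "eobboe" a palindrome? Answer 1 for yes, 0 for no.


Input: eobboe
Reversed: eobboe
  Compare pos 0 ('e') with pos 5 ('e'): match
  Compare pos 1 ('o') with pos 4 ('o'): match
  Compare pos 2 ('b') with pos 3 ('b'): match
Result: palindrome

1


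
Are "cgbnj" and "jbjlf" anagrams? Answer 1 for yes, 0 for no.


Strings: "cgbnj", "jbjlf"
Sorted first:  bcgjn
Sorted second: bfjjl
Differ at position 1: 'c' vs 'f' => not anagrams

0


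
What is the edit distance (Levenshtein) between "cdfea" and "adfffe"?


Computing edit distance: "cdfea" -> "adfffe"
DP table:
           a    d    f    f    f    e
      0    1    2    3    4    5    6
  c   1    1    2    3    4    5    6
  d   2    2    1    2    3    4    5
  f   3    3    2    1    2    3    4
  e   4    4    3    2    2    3    3
  a   5    4    4    3    3    3    4
Edit distance = dp[5][6] = 4

4


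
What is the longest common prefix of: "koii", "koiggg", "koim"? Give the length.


Words: koii, koiggg, koim
  Position 0: all 'k' => match
  Position 1: all 'o' => match
  Position 2: all 'i' => match
  Position 3: ('i', 'g', 'm') => mismatch, stop
LCP = "koi" (length 3)

3


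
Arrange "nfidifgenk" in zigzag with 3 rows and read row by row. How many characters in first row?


Zigzag "nfidifgenk" into 3 rows:
Placing characters:
  'n' => row 0
  'f' => row 1
  'i' => row 2
  'd' => row 1
  'i' => row 0
  'f' => row 1
  'g' => row 2
  'e' => row 1
  'n' => row 0
  'k' => row 1
Rows:
  Row 0: "nin"
  Row 1: "fdfek"
  Row 2: "ig"
First row length: 3

3


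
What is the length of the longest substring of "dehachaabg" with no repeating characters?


Input: "dehachaabg"
Sliding window (track last position of each char):
  Position 0 ('d'): window [0,0] length 1 -- new best
  Position 1 ('e'): window [0,1] length 2 -- new best
  Position 2 ('h'): window [0,2] length 3 -- new best
  Position 3 ('a'): window [0,3] length 4 -- new best
  Position 4 ('c'): window [0,4] length 5 -- new best
  Position 5 ('h'): repeat (last at 2), move window start to 3
  Position 5 ('h'): window [3,5] length 3
  Position 6 ('a'): repeat (last at 3), move window start to 4
  Position 6 ('a'): window [4,6] length 3
  Position 7 ('a'): repeat (last at 6), move window start to 7
  Position 7 ('a'): window [7,7] length 1
  Position 8 ('b'): window [7,8] length 2
  Position 9 ('g'): window [7,9] length 3
Longest substring with no repeats: "dehac" with length 5

5
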